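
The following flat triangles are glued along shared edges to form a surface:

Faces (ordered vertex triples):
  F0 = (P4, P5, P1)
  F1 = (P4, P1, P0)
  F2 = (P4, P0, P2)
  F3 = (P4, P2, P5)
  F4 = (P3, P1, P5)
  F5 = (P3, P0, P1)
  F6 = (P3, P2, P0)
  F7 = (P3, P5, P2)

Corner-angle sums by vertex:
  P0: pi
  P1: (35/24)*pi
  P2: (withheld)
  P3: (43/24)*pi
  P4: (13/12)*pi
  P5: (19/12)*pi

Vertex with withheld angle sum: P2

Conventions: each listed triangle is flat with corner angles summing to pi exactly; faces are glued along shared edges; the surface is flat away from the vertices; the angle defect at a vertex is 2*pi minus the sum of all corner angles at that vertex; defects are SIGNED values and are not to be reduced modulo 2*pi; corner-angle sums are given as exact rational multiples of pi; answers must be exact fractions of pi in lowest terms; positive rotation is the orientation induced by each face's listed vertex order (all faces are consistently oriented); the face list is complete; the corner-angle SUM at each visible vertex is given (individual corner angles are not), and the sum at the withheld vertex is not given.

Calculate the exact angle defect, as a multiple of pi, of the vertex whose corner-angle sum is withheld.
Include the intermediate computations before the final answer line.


V = 6, E = 12, F = 8; chi = V - E + F = 2
Gauss-Bonnet: total defect = 2*pi*chi = 4*pi; visible defects sum to (37/12)*pi

Answer: defect(P2) = (11/12)*pi


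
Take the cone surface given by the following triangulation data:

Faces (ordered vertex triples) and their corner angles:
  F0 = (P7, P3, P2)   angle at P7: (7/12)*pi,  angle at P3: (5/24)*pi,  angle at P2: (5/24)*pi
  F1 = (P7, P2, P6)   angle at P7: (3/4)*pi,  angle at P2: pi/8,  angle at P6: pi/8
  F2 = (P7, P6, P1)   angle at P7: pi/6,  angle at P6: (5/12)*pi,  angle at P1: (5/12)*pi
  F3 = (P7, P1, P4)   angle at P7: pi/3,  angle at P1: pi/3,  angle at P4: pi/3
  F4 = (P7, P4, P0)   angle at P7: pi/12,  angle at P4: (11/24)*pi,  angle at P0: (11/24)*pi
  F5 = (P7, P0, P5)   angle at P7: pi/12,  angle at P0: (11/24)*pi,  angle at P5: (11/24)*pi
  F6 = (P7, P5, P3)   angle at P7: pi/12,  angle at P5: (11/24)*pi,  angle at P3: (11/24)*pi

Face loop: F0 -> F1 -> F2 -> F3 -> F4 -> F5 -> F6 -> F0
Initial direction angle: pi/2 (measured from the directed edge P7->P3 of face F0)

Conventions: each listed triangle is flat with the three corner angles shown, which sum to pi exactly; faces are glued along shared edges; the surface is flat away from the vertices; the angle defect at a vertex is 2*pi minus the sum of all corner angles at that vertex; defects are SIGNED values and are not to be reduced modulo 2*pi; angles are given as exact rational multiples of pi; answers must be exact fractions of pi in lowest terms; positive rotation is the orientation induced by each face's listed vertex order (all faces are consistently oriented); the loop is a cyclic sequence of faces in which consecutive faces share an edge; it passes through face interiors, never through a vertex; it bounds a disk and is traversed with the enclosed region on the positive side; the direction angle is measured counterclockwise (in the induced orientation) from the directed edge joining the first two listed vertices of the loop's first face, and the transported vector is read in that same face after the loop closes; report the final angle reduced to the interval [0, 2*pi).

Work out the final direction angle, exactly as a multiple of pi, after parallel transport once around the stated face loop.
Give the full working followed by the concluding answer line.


enclosed vertex P7: corner angles sum to (25/12)*pi, defect = 2*pi - (25/12)*pi = -pi/12
the final direction is the initial angle plus the enclosed defects, taken mod 2*pi in the induced orientation
final angle = pi/2 - pi/12 = (5/12)*pi (mod 2*pi)

Answer: final direction angle = (5/12)*pi


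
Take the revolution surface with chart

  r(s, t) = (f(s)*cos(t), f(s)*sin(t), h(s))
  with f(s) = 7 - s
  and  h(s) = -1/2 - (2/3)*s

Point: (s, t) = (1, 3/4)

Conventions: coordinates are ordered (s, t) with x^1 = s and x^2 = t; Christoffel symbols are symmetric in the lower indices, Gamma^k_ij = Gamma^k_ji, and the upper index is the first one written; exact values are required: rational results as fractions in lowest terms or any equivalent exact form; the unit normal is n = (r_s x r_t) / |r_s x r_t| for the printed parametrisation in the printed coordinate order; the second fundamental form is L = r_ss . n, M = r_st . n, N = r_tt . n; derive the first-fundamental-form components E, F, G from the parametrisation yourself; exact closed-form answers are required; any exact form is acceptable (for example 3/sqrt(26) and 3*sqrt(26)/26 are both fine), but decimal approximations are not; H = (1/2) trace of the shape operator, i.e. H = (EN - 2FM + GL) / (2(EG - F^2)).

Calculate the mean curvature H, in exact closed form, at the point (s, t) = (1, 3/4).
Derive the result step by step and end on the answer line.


f = 6, f' = -1, f'' = 0, h' = -2/3, h'' = 0
E = 13/9, F = 0, G = 36; answer radicand W^2 = 13/9
unnormalised second-form numerators: l = 0, m = 0, n = -4; L = l/sqrt(13/9), and similarly M = m/sqrt(W^2), N = n/sqrt(W^2)
H = (E*n - 2*F*m + G*l) / (2*(EG - F^2)*sqrt(W^2)); E*n - 2*F*m + G*l = -52/9, EG - F^2 = 52, so H = (-1/18)/sqrt(13/9)

Answer: H = -sqrt(13)/78


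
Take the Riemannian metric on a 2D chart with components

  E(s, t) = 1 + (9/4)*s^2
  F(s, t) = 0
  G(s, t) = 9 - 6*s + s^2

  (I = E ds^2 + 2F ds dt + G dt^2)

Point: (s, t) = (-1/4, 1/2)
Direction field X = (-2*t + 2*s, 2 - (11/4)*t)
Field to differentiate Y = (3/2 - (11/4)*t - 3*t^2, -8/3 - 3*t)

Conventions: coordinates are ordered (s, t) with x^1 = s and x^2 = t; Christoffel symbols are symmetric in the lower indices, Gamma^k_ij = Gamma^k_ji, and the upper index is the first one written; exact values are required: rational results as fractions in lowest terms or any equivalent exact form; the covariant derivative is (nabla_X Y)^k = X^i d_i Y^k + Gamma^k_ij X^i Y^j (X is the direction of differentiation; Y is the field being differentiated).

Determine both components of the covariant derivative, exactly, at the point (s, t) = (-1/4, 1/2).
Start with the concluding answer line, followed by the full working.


Answer: (nabla_X Y)^s = -80425/7008, (nabla_X Y)^t = -765/208

E = 73/64, F = 0, G = 169/16 at the point
E_s = -9/8, E_t = 0, F_s = 0, F_t = 0, G_s = -13/2, G_t = 0
EG - F^2 = 12337/1024;  g^inv = (1024/12337) * [[169/16, 0], [0, 73/64]]
first-kind symbols [ij,l] = (1/2)(d_i g_jl + d_j g_il - d_l g_ij): [ss,s] = E_s/2 = -9/16, [ss,t] = F_s - E_t/2 = 0, [st,s] = E_t/2 = 0, [st,t] = G_s/2 = -13/4, [tt,s] = F_t - G_s/2 = 13/4, [tt,t] = G_t/2 = 0
Gamma^s_ij = (G*[ij,s] - F*[ij,t])/(EG - F^2), Gamma^t_ij = (E*[ij,t] - F*[ij,s])/(EG - F^2)
Gamma_sss = -36/73, Gamma_sst = 0, Gamma_stt = 208/73, Gamma_tss = 0, Gamma_tst = -4/13, Gamma_ttt = 0
X = (-3/2, 5/8), Y = (-5/8, -25/6) at the point


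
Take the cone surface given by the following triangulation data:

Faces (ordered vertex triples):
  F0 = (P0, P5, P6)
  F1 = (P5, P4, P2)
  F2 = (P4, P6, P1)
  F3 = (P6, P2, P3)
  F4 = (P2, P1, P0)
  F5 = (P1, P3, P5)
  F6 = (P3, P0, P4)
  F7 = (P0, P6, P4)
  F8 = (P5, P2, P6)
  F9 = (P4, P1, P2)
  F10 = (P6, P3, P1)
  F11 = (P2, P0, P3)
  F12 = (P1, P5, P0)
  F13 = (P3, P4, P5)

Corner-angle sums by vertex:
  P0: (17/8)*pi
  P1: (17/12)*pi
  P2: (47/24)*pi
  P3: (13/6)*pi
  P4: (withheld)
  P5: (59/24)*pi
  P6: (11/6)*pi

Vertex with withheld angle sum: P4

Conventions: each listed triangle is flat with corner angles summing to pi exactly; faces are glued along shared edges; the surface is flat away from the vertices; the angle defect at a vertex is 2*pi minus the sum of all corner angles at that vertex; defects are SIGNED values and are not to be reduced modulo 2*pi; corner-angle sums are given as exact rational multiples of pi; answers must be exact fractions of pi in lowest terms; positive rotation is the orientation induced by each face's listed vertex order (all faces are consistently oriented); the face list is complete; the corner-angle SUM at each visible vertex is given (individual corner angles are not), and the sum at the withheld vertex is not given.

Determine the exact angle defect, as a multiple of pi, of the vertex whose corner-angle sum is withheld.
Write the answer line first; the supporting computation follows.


Answer: defect(P4) = -pi/24

V = 7, E = 21, F = 14; chi = V - E + F = 0
Gauss-Bonnet: total defect = 2*pi*chi = 0; visible defects sum to pi/24


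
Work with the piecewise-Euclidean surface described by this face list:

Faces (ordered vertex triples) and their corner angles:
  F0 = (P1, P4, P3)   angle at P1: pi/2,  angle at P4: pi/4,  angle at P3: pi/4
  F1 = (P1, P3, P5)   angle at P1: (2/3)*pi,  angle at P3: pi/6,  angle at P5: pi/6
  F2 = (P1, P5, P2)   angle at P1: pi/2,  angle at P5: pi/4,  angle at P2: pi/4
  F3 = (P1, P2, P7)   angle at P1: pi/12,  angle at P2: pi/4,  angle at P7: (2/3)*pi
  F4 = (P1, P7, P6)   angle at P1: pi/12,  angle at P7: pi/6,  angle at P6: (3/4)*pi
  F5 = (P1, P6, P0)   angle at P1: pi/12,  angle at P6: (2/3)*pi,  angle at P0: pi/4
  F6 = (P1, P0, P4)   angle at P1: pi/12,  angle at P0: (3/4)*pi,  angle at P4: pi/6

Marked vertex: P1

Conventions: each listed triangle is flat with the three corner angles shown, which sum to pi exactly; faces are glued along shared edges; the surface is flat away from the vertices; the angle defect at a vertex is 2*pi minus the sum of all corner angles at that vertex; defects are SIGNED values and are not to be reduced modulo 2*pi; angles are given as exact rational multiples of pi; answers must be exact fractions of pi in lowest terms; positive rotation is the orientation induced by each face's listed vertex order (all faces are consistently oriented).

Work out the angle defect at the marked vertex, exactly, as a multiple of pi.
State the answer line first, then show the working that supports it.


Answer: defect(P1) = 0

Sum of corner angles at P1: 2*pi
defect = 2*pi - 2*pi


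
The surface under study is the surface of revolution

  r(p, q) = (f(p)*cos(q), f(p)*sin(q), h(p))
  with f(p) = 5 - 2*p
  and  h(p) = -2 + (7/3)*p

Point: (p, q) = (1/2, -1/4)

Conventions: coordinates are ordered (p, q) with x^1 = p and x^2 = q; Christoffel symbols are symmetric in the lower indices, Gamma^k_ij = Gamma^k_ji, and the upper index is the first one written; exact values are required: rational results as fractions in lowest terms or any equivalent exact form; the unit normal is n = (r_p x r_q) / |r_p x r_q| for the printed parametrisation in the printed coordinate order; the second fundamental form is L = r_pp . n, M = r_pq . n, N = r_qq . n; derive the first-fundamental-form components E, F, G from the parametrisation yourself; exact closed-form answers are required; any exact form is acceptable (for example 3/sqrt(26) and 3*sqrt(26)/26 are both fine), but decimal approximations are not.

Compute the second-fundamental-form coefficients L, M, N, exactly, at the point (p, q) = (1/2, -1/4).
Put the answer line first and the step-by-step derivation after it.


Answer: L = 0, M = 0, N = 28*sqrt(85)/85

f = 4, f' = -2, f'' = 0, h' = 7/3, h'' = 0
E = 85/9, F = 0, G = 16; answer radicand W^2 = 85/9
unnormalised second-form numerators: l = 0, m = 0, n = 28/3; L = l/sqrt(85/9), and similarly M = m/sqrt(W^2), N = n/sqrt(W^2)


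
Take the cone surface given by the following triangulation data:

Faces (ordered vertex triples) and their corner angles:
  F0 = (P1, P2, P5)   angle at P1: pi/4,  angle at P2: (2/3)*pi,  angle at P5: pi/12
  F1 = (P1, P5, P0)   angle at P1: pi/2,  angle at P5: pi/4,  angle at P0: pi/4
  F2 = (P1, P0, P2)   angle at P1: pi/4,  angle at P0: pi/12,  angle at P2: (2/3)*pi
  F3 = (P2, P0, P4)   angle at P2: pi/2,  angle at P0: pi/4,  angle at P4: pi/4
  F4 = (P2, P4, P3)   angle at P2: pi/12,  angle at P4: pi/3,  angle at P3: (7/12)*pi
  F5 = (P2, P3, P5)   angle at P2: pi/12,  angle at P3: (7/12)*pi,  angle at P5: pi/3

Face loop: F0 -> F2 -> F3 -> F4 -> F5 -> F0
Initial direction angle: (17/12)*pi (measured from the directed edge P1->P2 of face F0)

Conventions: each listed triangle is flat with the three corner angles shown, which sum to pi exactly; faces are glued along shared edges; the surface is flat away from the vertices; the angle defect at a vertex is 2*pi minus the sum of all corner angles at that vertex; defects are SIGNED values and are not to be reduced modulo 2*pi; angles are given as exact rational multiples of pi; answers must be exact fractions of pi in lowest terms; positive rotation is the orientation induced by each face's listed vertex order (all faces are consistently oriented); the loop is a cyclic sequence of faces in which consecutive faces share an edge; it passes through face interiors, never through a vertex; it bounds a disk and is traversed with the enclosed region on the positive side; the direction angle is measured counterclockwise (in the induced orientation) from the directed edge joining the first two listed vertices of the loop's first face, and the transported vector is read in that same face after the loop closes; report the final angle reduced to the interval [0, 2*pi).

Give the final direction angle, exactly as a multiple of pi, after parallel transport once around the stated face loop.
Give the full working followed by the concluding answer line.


enclosed vertex P2: corner angles sum to 2*pi, defect = 2*pi - 2*pi = 0
transport around the loop rotates by the sum of enclosed defects; add to the initial angle mod 2*pi
final angle = (17/12)*pi + 0 = (17/12)*pi (mod 2*pi)

Answer: final direction angle = (17/12)*pi


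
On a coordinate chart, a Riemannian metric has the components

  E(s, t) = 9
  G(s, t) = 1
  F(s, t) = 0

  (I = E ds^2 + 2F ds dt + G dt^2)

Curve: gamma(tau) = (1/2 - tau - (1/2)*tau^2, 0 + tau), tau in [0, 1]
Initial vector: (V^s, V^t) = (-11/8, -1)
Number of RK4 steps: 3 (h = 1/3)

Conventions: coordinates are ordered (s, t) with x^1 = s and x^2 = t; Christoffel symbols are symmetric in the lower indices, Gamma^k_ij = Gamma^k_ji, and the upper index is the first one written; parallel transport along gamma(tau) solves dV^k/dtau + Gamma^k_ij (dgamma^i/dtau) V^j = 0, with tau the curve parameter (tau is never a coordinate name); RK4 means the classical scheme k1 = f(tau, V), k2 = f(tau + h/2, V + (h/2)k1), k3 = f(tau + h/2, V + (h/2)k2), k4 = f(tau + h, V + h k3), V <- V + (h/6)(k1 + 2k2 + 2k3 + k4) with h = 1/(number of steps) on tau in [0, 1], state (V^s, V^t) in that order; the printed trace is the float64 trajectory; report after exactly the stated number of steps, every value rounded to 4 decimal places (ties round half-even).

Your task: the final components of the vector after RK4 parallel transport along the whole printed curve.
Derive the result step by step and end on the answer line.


gamma'(tau) = (-1 - tau, 1); f(tau, V)^k = -Gamma^k_ij(gamma(tau)) gamma'^i(tau) V^j; h = 1/3; intermediate values shown to 6 dp
curve data and Christoffel symbols at the stage parameters:
  tau = 0.000000: gamma = (0.500000, 0.000000), gamma' = (-1.000000, 1.000000); Gamma_sss = 0.000000, Gamma_sst = 0.000000, Gamma_stt = 0.000000, Gamma_tss = 0.000000, Gamma_tst = 0.000000, Gamma_ttt = 0.000000
  tau = 0.166667: gamma = (0.319444, 0.166667), gamma' = (-1.166667, 1.000000); Gamma_sss = 0.000000, Gamma_sst = 0.000000, Gamma_stt = 0.000000, Gamma_tss = 0.000000, Gamma_tst = 0.000000, Gamma_ttt = 0.000000
  tau = 0.333333: gamma = (0.111111, 0.333333), gamma' = (-1.333333, 1.000000); Gamma_sss = 0.000000, Gamma_sst = 0.000000, Gamma_stt = 0.000000, Gamma_tss = 0.000000, Gamma_tst = 0.000000, Gamma_ttt = 0.000000
  tau = 0.500000: gamma = (-0.125000, 0.500000), gamma' = (-1.500000, 1.000000); Gamma_sss = 0.000000, Gamma_sst = 0.000000, Gamma_stt = 0.000000, Gamma_tss = 0.000000, Gamma_tst = 0.000000, Gamma_ttt = 0.000000
  tau = 0.666667: gamma = (-0.388889, 0.666667), gamma' = (-1.666667, 1.000000); Gamma_sss = 0.000000, Gamma_sst = 0.000000, Gamma_stt = 0.000000, Gamma_tss = 0.000000, Gamma_tst = 0.000000, Gamma_ttt = 0.000000
  tau = 0.833333: gamma = (-0.680556, 0.833333), gamma' = (-1.833333, 1.000000); Gamma_sss = 0.000000, Gamma_sst = 0.000000, Gamma_stt = 0.000000, Gamma_tss = 0.000000, Gamma_tst = 0.000000, Gamma_ttt = 0.000000
  tau = 1.000000: gamma = (-1.000000, 1.000000), gamma' = (-2.000000, 1.000000); Gamma_sss = 0.000000, Gamma_sst = 0.000000, Gamma_stt = 0.000000, Gamma_tss = 0.000000, Gamma_tst = 0.000000, Gamma_ttt = 0.000000
step 0: V^s = -1.3750, V^t = -1.0000
step 1: k1 = (0.000000, 0.000000), k2 = (0.000000, 0.000000), k3 = (0.000000, 0.000000), k4 = (0.000000, 0.000000); V <- V + (h/6)(k1 + 2k2 + 2k3 + k4): V^s = -1.3750, V^t = -1.0000
step 2: k1 = (0.000000, 0.000000), k2 = (0.000000, 0.000000), k3 = (0.000000, 0.000000), k4 = (0.000000, 0.000000); V <- V + (h/6)(k1 + 2k2 + 2k3 + k4): V^s = -1.3750, V^t = -1.0000
step 3: k1 = (0.000000, 0.000000), k2 = (0.000000, 0.000000), k3 = (0.000000, 0.000000), k4 = (0.000000, 0.000000); V <- V + (h/6)(k1 + 2k2 + 2k3 + k4): V^s = -1.3750, V^t = -1.0000

Answer: V^s = -1.3750, V^t = -1.0000


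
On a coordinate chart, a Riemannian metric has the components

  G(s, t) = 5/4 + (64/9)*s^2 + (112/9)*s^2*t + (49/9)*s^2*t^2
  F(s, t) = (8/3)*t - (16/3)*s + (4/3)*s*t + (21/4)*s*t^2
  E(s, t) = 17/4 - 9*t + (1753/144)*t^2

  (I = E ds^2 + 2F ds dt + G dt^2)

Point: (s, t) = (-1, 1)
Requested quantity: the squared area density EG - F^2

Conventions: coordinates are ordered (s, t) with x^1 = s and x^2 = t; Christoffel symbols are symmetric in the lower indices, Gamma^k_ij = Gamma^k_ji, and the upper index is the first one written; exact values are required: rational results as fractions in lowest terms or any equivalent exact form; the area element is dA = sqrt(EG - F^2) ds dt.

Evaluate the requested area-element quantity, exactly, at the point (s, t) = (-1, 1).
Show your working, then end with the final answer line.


E = 1069/144, F = 17/12, G = 105/4; EG - F^2 = 111089/576

Answer: EG - F^2 = 111089/576


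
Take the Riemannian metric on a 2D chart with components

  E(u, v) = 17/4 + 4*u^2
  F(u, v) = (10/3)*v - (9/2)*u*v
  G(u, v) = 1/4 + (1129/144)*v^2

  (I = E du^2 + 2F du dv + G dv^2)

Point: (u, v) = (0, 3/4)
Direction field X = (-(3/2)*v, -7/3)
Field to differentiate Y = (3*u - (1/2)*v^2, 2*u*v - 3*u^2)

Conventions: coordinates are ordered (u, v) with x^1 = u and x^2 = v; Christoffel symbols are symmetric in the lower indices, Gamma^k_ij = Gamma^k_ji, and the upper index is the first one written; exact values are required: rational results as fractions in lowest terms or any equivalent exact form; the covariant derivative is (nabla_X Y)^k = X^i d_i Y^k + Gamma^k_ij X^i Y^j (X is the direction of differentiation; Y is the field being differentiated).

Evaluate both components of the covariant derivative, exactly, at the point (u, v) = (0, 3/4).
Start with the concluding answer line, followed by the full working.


Answer: (nabla_X Y)^u = -52861/37016, (nabla_X Y)^v = -149715/74032

E = 17/4, F = 5/2, G = 1193/256 at the point
E_u = 0, E_v = 0, F_u = -27/8, F_v = 10/3, G_u = 0, G_v = 1129/96
EG - F^2 = 13881/1024;  g^inv = (1024/13881) * [[1193/256, -5/2], [-5/2, 17/4]]
first-kind symbols [ij,l] = (1/2)(d_i g_jl + d_j g_il - d_l g_ij): [uu,u] = E_u/2 = 0, [uu,v] = F_u - E_v/2 = -27/8, [uv,u] = E_v/2 = 0, [uv,v] = G_u/2 = 0, [vv,u] = F_v - G_u/2 = 10/3, [vv,v] = G_v/2 = 1129/192
Gamma^u_ij = (G*[ij,u] - F*[ij,v])/(EG - F^2), Gamma^v_ij = (E*[ij,v] - F*[ij,u])/(EG - F^2)
Gamma_uuu = 2880/4627, Gamma_uuv = 0, Gamma_uvv = 2560/41643, Gamma_vuu = -4896/4627, Gamma_vuv = 0, Gamma_vvv = 51172/41643
X = (-9/8, -7/3), Y = (-9/32, 0) at the point


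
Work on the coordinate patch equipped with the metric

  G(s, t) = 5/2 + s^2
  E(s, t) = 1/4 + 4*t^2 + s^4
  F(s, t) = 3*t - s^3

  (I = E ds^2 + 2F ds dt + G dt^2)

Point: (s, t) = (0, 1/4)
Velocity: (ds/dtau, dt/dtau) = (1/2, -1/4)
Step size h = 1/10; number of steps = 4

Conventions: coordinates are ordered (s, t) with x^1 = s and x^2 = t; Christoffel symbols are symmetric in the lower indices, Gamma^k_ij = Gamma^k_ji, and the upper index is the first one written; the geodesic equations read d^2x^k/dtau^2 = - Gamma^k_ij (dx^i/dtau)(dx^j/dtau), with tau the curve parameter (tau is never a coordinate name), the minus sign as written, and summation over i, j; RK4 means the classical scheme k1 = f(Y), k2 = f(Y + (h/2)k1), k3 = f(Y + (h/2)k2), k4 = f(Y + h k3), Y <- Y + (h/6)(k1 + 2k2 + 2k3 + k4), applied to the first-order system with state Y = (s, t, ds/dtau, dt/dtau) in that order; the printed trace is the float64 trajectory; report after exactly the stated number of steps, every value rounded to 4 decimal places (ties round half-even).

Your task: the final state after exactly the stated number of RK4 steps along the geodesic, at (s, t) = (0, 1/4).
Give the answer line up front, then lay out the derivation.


Answer: s = 0.1939, t = 0.1589, ds/dtau = 0.4628, dt/dtau = -0.2061

f(Y) = (ds/dtau, dt/dtau, -Gamma^s_ij Y'^i Y'^j, -Gamma^t_ij Y'^i Y'^j) with the Gammas evaluated at the stage position; h = 0.100000; intermediate values shown to 6 dp
step 0: s = 0.0000, t = 0.2500, ds/dtau = 0.5000, dt/dtau = -0.2500
step 1:
  k1: at (s, t) = (0.000000, 0.250000), (ds/dtau, dt/dtau) = (0.500000, -0.250000); Gamma_sss = 1.090909, Gamma_sst = 3.636364, Gamma_stt = 10.909091, Gamma_tss = -0.727273, Gamma_tst = -1.090909, Gamma_ttt = -3.272727; k1 = (0.500000, -0.250000, -0.045455, 0.113636)
  k2: at (s, t) = (0.025000, 0.237500), (ds/dtau, dt/dtau) = (0.497727, -0.244318); Gamma_sss = 0.994936, Gamma_sst = 3.458543, Gamma_stt = 10.912524, Gamma_tss = -0.664134, Gamma_tst = -0.975419, Gamma_ttt = -3.109224; k2 = (0.497727, -0.244318, -0.056717, 0.112892)
  k3: at (s, t) = (0.024886, 0.237784), (ds/dtau, dt/dtau) = (0.497164, -0.244355); Gamma_sss = 0.997102, Gamma_sst = 3.462119, Gamma_stt = 10.910797, Gamma_tss = -0.665541, Gamma_tst = -0.977666, Gamma_ttt = -3.112458; k3 = (0.497164, -0.244355, -0.056745, 0.112804)
  k4: at (s, t) = (0.049716, 0.225564), (ds/dtau, dt/dtau) = (0.494325, -0.238720); Gamma_sss = 0.909760, Gamma_sst = 3.284550, Gamma_stt = 10.902538, Gamma_tss = -0.609473, Gamma_tst = -0.868147, Gamma_ttt = -2.947620; k4 = (0.494325, -0.238720, -0.068422, 0.112014)
  Y <- Y + (h/6)(k1 + 2k2 + 2k3 + k4): s = 0.0497, t = 0.2256, ds/dtau = 0.4943, dt/dtau = -0.2387
step 2:
  k1: at (s, t) = (0.049735, 0.225566), (ds/dtau, dt/dtau) = (0.494320, -0.238716); Gamma_sss = 0.909773, Gamma_sst = 3.284543, Gamma_stt = 10.902452, Gamma_tss = -0.609482, Gamma_tst = -0.868141, Gamma_ttt = -2.947608; k1 = (0.494320, -0.238716, -0.068419, 0.112014)
  k2: at (s, t) = (0.074451, 0.213630), (ds/dtau, dt/dtau) = (0.490899, -0.233115); Gamma_sss = 0.831330, Gamma_sst = 3.107515, Gamma_stt = 10.881297, Gamma_tss = -0.560196, Gamma_tst = -0.764641, Gamma_ttt = -2.781519; k2 = (0.490899, -0.233115, -0.080431, 0.111148)
  k3: at (s, t) = (0.074280, 0.213910), (ds/dtau, dt/dtau) = (0.490298, -0.233159); Gamma_sss = 0.833259, Gamma_sst = 3.111221, Gamma_stt = 10.880083, Gamma_tss = -0.561392, Gamma_tst = -0.766711, Gamma_ttt = -2.784898; k3 = (0.490298, -0.233159, -0.080450, 0.111053)
  k4: at (s, t) = (0.098765, 0.202250), (ds/dtau, dt/dtau) = (0.486275, -0.227611); Gamma_sss = 0.763604, Gamma_sst = 2.935232, Gamma_stt = 10.845945, Gamma_tss = -0.518315, Gamma_tst = -0.669132, Gamma_ttt = -2.617913; k4 = (0.486275, -0.227611, -0.092705, 0.110067)
  Y <- Y + (h/6)(k1 + 2k2 + 2k3 + k4): s = 0.0988, t = 0.2023, ds/dtau = 0.4863, dt/dtau = -0.2276
step 3:
  k1: at (s, t) = (0.098785, 0.202251), (ds/dtau, dt/dtau) = (0.486272, -0.227608); Gamma_sss = 0.763625, Gamma_sst = 2.935224, Gamma_stt = 10.845837, Gamma_tss = -0.518327, Gamma_tst = -0.669125, Gamma_ttt = -2.617897; k1 = (0.486272, -0.227608, -0.092702, 0.110068)
  k2: at (s, t) = (0.123099, 0.190871), (ds/dtau, dt/dtau) = (0.481637, -0.222105); Gamma_sss = 0.702965, Gamma_sst = 2.760649, Gamma_stt = 10.797543, Gamma_tss = -0.481146, Gamma_tst = -0.577512, Gamma_ttt = -2.450212; k2 = (0.481637, -0.222105, -0.105083, 0.108926)
  k3: at (s, t) = (0.122867, 0.191146), (ds/dtau, dt/dtau) = (0.481018, -0.222162); Gamma_sss = 0.704609, Gamma_sst = 2.764447, Gamma_stt = 10.796949, Gamma_tss = -0.482134, Gamma_tst = -0.579398, Gamma_ttt = -2.453722; k3 = (0.481018, -0.222162, -0.105085, 0.108827)
  k4: at (s, t) = (0.146887, 0.180035), (ds/dtau, dt/dtau) = (0.475763, -0.216725); Gamma_sss = 0.652658, Gamma_sst = 2.591824, Gamma_stt = 10.734764, Gamma_tss = -0.450235, Gamma_tst = -0.493642, Gamma_ttt = -2.285822; k4 = (0.475763, -0.216725, -0.117454, 0.107477)
  Y <- Y + (h/6)(k1 + 2k2 + 2k3 + k4): s = 0.1469, t = 0.1800, ds/dtau = 0.4758, dt/dtau = -0.2167
step 4:
  k1: at (s, t) = (0.146907, 0.180037), (ds/dtau, dt/dtau) = (0.475764, -0.216724); Gamma_sss = 0.652687, Gamma_sst = 2.591820, Gamma_stt = 10.734630, Gamma_tss = -0.450251, Gamma_tst = -0.493635, Gamma_ttt = -2.285805; k1 = (0.475764, -0.216724, -0.117452, 0.107480)
  k2: at (s, t) = (0.170696, 0.169200), (ds/dtau, dt/dtau) = (0.469891, -0.211350); Gamma_sss = 0.609560, Gamma_sst = 2.421620, Gamma_stt = 10.657540, Gamma_tss = -0.423304, Gamma_tst = -0.413769, Gamma_ttt = -2.118024; k2 = (0.469891, -0.211350, -0.129659, 0.105890)
  k3: at (s, t) = (0.170402, 0.169469), (ds/dtau, dt/dtau) = (0.469281, -0.211429); Gamma_sss = 0.610864, Gamma_sst = 2.425459, Gamma_stt = 10.657709, Gamma_tss = -0.424087, Gamma_tst = -0.415462, Gamma_ttt = -2.121647; k3 = (0.469281, -0.211429, -0.129645, 0.105793)
  k4: at (s, t) = (0.193835, 0.158894), (ds/dtau, dt/dtau) = (0.462799, -0.206144); Gamma_sss = 0.576055, Gamma_sst = 2.258220, Gamma_stt = 10.566511, Gamma_tss = -0.401443, Gamma_tst = -0.341338, Gamma_ttt = -1.954585; k4 = (0.462799, -0.206144, -0.141527, 0.103914)
  Y <- Y + (h/6)(k1 + 2k2 + 2k3 + k4): s = 0.1939, t = 0.1589, ds/dtau = 0.4628, dt/dtau = -0.2061


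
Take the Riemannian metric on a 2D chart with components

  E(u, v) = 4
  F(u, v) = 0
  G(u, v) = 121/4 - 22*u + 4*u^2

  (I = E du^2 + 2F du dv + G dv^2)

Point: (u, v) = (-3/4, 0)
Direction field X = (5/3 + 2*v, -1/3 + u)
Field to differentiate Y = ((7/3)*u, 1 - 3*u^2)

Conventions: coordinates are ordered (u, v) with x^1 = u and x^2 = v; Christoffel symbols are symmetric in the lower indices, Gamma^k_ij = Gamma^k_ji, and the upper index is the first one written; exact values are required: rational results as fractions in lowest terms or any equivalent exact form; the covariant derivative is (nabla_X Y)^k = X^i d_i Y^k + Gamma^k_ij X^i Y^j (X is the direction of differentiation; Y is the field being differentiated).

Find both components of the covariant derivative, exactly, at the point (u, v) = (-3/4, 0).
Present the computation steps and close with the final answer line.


E = 4, F = 0, G = 49 at the point
E_u = 0, E_v = 0, F_u = 0, F_v = 0, G_u = -28, G_v = 0
EG - F^2 = 196;  g^inv = (1/196) * [[49, 0], [0, 4]]
first-kind symbols [ij,l] = (1/2)(d_i g_jl + d_j g_il - d_l g_ij): [uu,u] = E_u/2 = 0, [uu,v] = F_u - E_v/2 = 0, [uv,u] = E_v/2 = 0, [uv,v] = G_u/2 = -14, [vv,u] = F_v - G_u/2 = 14, [vv,v] = G_v/2 = 0
Gamma^u_ij = (G*[ij,u] - F*[ij,v])/(EG - F^2), Gamma^v_ij = (E*[ij,v] - F*[ij,u])/(EG - F^2)
Gamma_uuu = 0, Gamma_uuv = 0, Gamma_uvv = 7/2, Gamma_vuu = 0, Gamma_vuv = -2/7, Gamma_vvv = 0
X = (5/3, -13/12), Y = (-7/4, -11/16) at the point

Answer: (nabla_X Y)^u = 7483/1152, (nabla_X Y)^v = 51/7


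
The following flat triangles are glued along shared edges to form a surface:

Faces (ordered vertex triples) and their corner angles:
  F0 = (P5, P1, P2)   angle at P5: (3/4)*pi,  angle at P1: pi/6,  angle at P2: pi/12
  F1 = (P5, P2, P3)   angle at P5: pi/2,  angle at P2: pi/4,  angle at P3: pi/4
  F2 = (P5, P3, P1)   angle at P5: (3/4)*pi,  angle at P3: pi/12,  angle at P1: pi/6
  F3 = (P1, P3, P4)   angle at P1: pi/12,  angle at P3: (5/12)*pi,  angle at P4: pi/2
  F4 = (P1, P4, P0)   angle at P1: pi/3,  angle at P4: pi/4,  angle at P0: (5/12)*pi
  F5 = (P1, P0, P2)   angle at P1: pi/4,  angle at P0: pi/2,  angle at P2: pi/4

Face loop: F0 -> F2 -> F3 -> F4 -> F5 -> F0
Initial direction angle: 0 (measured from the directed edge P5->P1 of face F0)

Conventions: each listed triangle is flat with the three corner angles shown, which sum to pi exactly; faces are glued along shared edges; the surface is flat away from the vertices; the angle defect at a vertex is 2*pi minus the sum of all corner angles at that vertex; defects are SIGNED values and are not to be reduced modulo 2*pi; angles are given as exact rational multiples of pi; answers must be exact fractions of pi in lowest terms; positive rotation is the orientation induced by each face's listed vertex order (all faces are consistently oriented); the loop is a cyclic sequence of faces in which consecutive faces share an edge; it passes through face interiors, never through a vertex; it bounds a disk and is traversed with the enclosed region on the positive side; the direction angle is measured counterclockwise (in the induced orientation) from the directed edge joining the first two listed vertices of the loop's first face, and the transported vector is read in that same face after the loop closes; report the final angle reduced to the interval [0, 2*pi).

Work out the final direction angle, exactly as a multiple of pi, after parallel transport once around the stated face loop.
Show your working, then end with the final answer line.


enclosed vertex P1: corner angles sum to pi, defect = 2*pi - pi = pi
summing the enclosed defects onto the initial angle, mod 2*pi in the induced orientation:
final angle = 0 + pi = pi (mod 2*pi)

Answer: final direction angle = pi


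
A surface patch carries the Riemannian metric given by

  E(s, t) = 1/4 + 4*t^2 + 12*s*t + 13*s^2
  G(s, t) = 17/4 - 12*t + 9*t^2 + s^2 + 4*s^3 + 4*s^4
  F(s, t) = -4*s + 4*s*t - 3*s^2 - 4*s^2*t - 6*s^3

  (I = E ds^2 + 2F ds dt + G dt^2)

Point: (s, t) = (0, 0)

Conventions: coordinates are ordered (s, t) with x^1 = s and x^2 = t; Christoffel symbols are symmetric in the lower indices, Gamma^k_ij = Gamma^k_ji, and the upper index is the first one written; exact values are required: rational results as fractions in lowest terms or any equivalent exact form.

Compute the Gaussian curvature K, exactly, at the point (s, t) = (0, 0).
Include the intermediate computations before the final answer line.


E = 1/4, F = 0, G = 17/4, EG - F^2 = 17/16 at the point
E_s = 0, E_t = 0, F_s = -4, F_t = 0, G_s = 0, G_t = -12
E_tt = 8, F_st = 4, G_ss = 2
Evaluate Brioschi's two determinant matrices M1, M2 and divide by (EG - F^2)^2.
M1 = [[-E_tt/2 + F_st - G_ss/2, E_s/2, F_s - E_t/2], [F_t - G_s/2, E, F], [G_t/2, F, G]] = [[-1, 0, -4], [0, 1/4, 0], [-6, 0, 17/4]]; det M1 = -113/16
M2 = [[0, E_t/2, G_s/2], [E_t/2, E, F], [G_s/2, F, G]] = [[0, 0, 0], [0, 1/4, 0], [0, 0, 17/4]]; det M2 = 0
det M1 - det M2 = -113/16; K = -113/16 / (17/16)^2 = -1808/289

Answer: K = -1808/289


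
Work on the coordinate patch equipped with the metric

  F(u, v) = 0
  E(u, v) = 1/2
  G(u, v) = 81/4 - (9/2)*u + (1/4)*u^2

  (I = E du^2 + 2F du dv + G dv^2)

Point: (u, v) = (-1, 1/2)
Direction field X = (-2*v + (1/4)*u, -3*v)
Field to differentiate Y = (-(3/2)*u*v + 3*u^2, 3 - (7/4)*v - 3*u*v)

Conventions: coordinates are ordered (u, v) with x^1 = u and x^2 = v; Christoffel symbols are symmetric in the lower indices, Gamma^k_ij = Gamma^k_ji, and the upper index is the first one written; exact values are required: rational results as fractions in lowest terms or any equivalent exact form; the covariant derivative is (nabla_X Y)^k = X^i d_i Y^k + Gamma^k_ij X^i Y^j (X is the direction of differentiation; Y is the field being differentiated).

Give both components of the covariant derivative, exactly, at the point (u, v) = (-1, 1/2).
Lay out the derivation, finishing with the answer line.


E = 1/2, F = 0, G = 25 at the point
E_u = 0, E_v = 0, F_u = 0, F_v = 0, G_u = -5, G_v = 0
EG - F^2 = 25/2;  g^inv = (2/25) * [[25, 0], [0, 1/2]]
first-kind symbols [ij,l] = (1/2)(d_i g_jl + d_j g_il - d_l g_ij): [uu,u] = E_u/2 = 0, [uu,v] = F_u - E_v/2 = 0, [uv,u] = E_v/2 = 0, [uv,v] = G_u/2 = -5/2, [vv,u] = F_v - G_u/2 = 5/2, [vv,v] = G_v/2 = 0
Gamma^u_ij = (G*[ij,u] - F*[ij,v])/(EG - F^2), Gamma^v_ij = (E*[ij,v] - F*[ij,u])/(EG - F^2)
Gamma_uuu = 0, Gamma_uuv = 0, Gamma_uvv = 5, Gamma_vuu = 0, Gamma_vuv = -1/10, Gamma_vvv = 0
X = (-5/4, -3/2), Y = (15/4, 29/8) at the point

Answer: (nabla_X Y)^u = -21, (nabla_X Y)^v = 65/64


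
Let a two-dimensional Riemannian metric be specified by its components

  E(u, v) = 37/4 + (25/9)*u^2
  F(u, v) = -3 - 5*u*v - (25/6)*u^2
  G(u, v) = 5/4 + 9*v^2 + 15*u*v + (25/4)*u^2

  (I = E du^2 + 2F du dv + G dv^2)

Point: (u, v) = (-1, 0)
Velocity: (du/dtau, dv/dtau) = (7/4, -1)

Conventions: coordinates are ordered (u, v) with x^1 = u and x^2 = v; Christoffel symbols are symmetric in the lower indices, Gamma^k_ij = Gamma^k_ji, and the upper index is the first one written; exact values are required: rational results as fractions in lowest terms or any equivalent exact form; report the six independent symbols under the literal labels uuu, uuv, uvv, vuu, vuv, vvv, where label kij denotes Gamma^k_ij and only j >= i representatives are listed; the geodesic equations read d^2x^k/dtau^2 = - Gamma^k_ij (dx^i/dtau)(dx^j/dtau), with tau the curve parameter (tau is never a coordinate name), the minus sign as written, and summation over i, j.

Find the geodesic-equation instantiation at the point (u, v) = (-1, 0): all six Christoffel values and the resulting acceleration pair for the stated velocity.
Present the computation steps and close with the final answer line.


E = 433/36, F = -43/6, G = 15/2 at the point
E_u = -50/9, E_v = 0, F_u = 25/3, F_v = 5, G_u = -25/2, G_v = -15
EG - F^2 = 2797/72;  g^inv = (72/2797) * [[15/2, 43/6], [43/6, 433/36]]
first-kind symbols [ij,l] = (1/2)(d_i g_jl + d_j g_il - d_l g_ij): [uu,u] = E_u/2 = -25/9, [uu,v] = F_u - E_v/2 = 25/3, [uv,u] = E_v/2 = 0, [uv,v] = G_u/2 = -25/4, [vv,u] = F_v - G_u/2 = 45/4, [vv,v] = G_v/2 = -15/2
Gamma^u_ij = (G*[ij,u] - F*[ij,v])/(EG - F^2), Gamma^v_ij = (E*[ij,v] - F*[ij,u])/(EG - F^2)
Gamma_uuu = 2800/2797, Gamma_uuv = -3225/2797, Gamma_uvv = 2205/2797, Gamma_vuu = 17350/8391, Gamma_vuv = -10825/5594, Gamma_vvv = -690/2797
d^2u/dtau^2 = -(Gamma_uuu*(7/4)^2 + 2*Gamma_uuv*(7/4)*(-1) + Gamma_uvv*(-1)^2) = -44135/5594
d^2v/dtau^2 = -(Gamma_vuu*(7/4)^2 + 2*Gamma_vuv*(7/4)*(-1) + Gamma_vvv*(-1)^2) = -863165/67128

Answer: Gamma_uuu = 2800/2797, Gamma_uuv = -3225/2797, Gamma_uvv = 2205/2797, Gamma_vuu = 17350/8391, Gamma_vuv = -10825/5594, Gamma_vvv = -690/2797; accelerations (d^2u/dtau^2, d^2v/dtau^2) = (-44135/5594, -863165/67128)


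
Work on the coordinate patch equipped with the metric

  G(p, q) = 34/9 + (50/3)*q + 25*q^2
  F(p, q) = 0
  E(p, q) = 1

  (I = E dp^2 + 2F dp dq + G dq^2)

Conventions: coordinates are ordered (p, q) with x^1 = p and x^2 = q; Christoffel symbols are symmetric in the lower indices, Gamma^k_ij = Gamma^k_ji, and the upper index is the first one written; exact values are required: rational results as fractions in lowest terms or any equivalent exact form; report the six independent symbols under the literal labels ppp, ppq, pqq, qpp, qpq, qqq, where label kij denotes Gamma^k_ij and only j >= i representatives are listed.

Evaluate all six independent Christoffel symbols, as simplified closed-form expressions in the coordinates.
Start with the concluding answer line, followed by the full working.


Answer: Gamma_ppp = 0, Gamma_ppq = 0, Gamma_pqq = 0, Gamma_qpp = 0, Gamma_qpq = 0, Gamma_qqq = (225*q + 75)/(225*q^2 + 150*q + 34)

E = 1; F = 0; G = 34/9 + (50/3)*q + 25*q^2
Gamma^k_ij = (1/2) g^{kl} (d_i g_jl + d_j g_il - d_l g_ij), with g^inv = (1/(EG-F^2)) [[G, -F], [-F, E]]
first partials: E_p = 0, E_q = 0, F_p = 0, F_q = 0, G_p = 0, G_q = 50/3 + 50*q
D = EG - F^2 = 34/9 + (50/3)*q + 25*q^2
expanded: Gamma^p_pp = (G E_p - 2F F_p + F E_q)/(2D), Gamma^p_pq = (G E_q - F G_p)/(2D), Gamma^p_qq = (2G F_q - G G_p - F G_q)/(2D), Gamma^q_pp = (2E F_p - E E_q - F E_p)/(2D), Gamma^q_pq = (E G_p - F E_q)/(2D), Gamma^q_qq = (E G_q - 2F F_q + F G_p)/(2D); substitute and cancel common factors


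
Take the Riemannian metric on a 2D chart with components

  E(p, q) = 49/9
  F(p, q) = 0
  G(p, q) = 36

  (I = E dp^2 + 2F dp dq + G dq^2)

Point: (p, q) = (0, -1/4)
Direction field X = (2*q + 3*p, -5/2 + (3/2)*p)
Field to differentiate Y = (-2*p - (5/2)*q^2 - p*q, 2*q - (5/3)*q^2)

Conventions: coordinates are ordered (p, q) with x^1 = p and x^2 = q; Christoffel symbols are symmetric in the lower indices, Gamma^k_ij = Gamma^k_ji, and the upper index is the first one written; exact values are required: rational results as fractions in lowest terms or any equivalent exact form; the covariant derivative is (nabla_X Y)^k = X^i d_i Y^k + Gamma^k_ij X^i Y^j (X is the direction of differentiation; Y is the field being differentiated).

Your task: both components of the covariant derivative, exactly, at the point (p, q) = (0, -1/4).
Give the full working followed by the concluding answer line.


E = 49/9, F = 0, G = 36 at the point
E_p = 0, E_q = 0, F_p = 0, F_q = 0, G_p = 0, G_q = 0
EG - F^2 = 196;  g^inv = (1/196) * [[36, 0], [0, 49/9]]
first-kind symbols [ij,l] = (1/2)(d_i g_jl + d_j g_il - d_l g_ij): [pp,p] = E_p/2 = 0, [pp,q] = F_p - E_q/2 = 0, [pq,p] = E_q/2 = 0, [pq,q] = G_p/2 = 0, [qq,p] = F_q - G_p/2 = 0, [qq,q] = G_q/2 = 0
Gamma^p_ij = (G*[ij,p] - F*[ij,q])/(EG - F^2), Gamma^q_ij = (E*[ij,q] - F*[ij,p])/(EG - F^2)
Gamma_ppp = 0, Gamma_ppq = 0, Gamma_pqq = 0, Gamma_qpp = 0, Gamma_qpq = 0, Gamma_qqq = 0
X = (-1/2, -5/2), Y = (-5/32, -29/48) at the point

Answer: (nabla_X Y)^p = -9/4, (nabla_X Y)^q = -85/12


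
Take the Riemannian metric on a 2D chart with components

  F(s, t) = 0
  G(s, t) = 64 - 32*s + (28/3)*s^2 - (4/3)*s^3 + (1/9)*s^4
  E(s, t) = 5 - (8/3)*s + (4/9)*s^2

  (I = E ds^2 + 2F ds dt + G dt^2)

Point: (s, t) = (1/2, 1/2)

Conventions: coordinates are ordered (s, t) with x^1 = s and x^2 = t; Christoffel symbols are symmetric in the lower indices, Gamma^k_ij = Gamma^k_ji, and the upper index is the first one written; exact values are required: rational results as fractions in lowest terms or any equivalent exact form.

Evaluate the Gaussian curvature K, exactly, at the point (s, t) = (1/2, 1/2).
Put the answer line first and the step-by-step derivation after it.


Answer: K = -162/24565

E = 34/9, F = 0, G = 7225/144, EG - F^2 = 122825/648 at the point
E_s = -20/9, E_t = 0, F_s = 0, F_t = 0, G_s = -425/18, G_t = 0
E_tt = 0, F_st = 0, G_ss = 15
The intrinsic route: Brioschi's K = (det M1 - det M2)/(EG - F^2)^2.
M1 = [[-E_tt/2 + F_st - G_ss/2, E_s/2, F_s - E_t/2], [F_t - G_s/2, E, F], [G_t/2, F, G]] = [[-15/2, -10/9, 0], [425/36, 34/9, 0], [0, 0, 7225/144]]; det M1 = -17809625/23328
M2 = [[0, E_t/2, G_s/2], [E_t/2, E, F], [G_s/2, F, G]] = [[0, 0, -425/36], [0, 34/9, 0], [-425/36, 0, 7225/144]]; det M2 = -3070625/5832
det M1 - det M2 = -614125/2592; K = -614125/2592 / (122825/648)^2 = -162/24565


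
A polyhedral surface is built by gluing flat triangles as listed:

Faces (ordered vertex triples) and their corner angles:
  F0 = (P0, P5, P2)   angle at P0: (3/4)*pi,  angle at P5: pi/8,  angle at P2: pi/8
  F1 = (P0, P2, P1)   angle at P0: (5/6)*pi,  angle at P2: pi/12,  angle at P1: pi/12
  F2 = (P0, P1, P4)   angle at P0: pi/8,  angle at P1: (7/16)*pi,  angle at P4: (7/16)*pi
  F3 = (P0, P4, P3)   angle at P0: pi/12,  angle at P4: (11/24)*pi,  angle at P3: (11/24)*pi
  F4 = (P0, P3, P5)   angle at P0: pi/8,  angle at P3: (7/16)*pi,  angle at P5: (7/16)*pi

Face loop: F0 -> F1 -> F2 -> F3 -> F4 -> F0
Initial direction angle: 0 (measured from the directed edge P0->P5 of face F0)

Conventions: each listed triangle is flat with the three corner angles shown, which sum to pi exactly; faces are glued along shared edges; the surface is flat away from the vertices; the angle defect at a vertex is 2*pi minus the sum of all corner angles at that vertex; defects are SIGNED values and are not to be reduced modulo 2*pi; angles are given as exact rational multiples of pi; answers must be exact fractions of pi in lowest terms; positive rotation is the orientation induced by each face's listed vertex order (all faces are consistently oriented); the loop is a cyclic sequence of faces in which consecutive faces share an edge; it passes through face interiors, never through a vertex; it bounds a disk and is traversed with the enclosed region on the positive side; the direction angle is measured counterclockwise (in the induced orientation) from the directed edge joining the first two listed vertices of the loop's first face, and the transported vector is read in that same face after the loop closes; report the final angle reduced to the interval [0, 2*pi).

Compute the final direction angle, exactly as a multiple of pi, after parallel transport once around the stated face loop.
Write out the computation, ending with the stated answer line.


enclosed vertex P0: corner angles sum to (23/12)*pi, defect = 2*pi - (23/12)*pi = pi/12
the rotation equals the total enclosed defect, so the final angle is initial + defects (mod 2*pi)
final angle = 0 + pi/12 = pi/12 (mod 2*pi)

Answer: final direction angle = pi/12
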